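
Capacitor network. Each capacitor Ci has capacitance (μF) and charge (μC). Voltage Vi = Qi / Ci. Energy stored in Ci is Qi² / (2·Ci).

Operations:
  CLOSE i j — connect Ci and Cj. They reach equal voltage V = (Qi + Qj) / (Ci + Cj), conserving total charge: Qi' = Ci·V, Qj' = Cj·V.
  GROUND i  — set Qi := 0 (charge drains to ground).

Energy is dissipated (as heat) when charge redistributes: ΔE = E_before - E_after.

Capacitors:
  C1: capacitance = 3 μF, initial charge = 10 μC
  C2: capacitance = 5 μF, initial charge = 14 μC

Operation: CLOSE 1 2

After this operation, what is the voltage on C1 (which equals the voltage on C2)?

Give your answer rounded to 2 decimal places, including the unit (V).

Initial: C1(3μF, Q=10μC, V=3.33V), C2(5μF, Q=14μC, V=2.80V)
Op 1: CLOSE 1-2: Q_total=24.00, C_total=8.00, V=3.00; Q1=9.00, Q2=15.00; dissipated=0.267

Answer: 3.00 V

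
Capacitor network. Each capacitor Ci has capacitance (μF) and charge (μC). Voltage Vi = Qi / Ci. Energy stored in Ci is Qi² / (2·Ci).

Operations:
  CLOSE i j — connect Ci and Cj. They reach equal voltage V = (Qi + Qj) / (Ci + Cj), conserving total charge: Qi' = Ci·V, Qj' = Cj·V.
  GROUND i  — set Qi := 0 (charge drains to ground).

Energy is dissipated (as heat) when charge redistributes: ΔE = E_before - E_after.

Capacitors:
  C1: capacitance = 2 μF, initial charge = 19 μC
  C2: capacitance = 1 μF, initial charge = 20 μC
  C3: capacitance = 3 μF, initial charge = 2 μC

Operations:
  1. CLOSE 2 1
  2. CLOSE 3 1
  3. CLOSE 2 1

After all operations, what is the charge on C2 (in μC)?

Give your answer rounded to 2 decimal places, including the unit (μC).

Initial: C1(2μF, Q=19μC, V=9.50V), C2(1μF, Q=20μC, V=20.00V), C3(3μF, Q=2μC, V=0.67V)
Op 1: CLOSE 2-1: Q_total=39.00, C_total=3.00, V=13.00; Q2=13.00, Q1=26.00; dissipated=36.750
Op 2: CLOSE 3-1: Q_total=28.00, C_total=5.00, V=5.60; Q3=16.80, Q1=11.20; dissipated=91.267
Op 3: CLOSE 2-1: Q_total=24.20, C_total=3.00, V=8.07; Q2=8.07, Q1=16.13; dissipated=18.253
Final charges: Q1=16.13, Q2=8.07, Q3=16.80

Answer: 8.07 μC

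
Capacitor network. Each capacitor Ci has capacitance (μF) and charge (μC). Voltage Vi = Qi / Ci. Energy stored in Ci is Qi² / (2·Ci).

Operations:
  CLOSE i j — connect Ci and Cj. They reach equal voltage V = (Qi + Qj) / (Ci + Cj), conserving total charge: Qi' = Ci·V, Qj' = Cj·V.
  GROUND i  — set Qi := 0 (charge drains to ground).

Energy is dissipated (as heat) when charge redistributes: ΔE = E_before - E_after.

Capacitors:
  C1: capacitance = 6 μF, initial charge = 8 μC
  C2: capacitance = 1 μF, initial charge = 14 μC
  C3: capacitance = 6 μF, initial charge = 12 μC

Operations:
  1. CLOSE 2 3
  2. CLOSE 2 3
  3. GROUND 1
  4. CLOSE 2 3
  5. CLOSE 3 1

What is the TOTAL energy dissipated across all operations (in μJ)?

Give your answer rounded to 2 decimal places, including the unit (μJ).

Initial: C1(6μF, Q=8μC, V=1.33V), C2(1μF, Q=14μC, V=14.00V), C3(6μF, Q=12μC, V=2.00V)
Op 1: CLOSE 2-3: Q_total=26.00, C_total=7.00, V=3.71; Q2=3.71, Q3=22.29; dissipated=61.714
Op 2: CLOSE 2-3: Q_total=26.00, C_total=7.00, V=3.71; Q2=3.71, Q3=22.29; dissipated=0.000
Op 3: GROUND 1: Q1=0; energy lost=5.333
Op 4: CLOSE 2-3: Q_total=26.00, C_total=7.00, V=3.71; Q2=3.71, Q3=22.29; dissipated=0.000
Op 5: CLOSE 3-1: Q_total=22.29, C_total=12.00, V=1.86; Q3=11.14, Q1=11.14; dissipated=20.694
Total dissipated: 87.741 μJ

Answer: 87.74 μJ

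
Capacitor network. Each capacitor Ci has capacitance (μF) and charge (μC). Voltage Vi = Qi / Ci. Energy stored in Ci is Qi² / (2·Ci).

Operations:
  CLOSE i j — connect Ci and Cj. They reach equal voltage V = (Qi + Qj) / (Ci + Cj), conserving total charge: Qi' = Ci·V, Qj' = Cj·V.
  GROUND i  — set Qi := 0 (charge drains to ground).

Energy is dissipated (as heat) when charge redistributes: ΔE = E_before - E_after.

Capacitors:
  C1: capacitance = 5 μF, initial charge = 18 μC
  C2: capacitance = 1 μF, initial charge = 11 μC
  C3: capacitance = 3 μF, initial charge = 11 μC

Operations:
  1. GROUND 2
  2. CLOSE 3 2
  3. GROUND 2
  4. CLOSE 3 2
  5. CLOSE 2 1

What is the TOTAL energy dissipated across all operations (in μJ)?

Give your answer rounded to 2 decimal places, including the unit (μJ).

Initial: C1(5μF, Q=18μC, V=3.60V), C2(1μF, Q=11μC, V=11.00V), C3(3μF, Q=11μC, V=3.67V)
Op 1: GROUND 2: Q2=0; energy lost=60.500
Op 2: CLOSE 3-2: Q_total=11.00, C_total=4.00, V=2.75; Q3=8.25, Q2=2.75; dissipated=5.042
Op 3: GROUND 2: Q2=0; energy lost=3.781
Op 4: CLOSE 3-2: Q_total=8.25, C_total=4.00, V=2.06; Q3=6.19, Q2=2.06; dissipated=2.836
Op 5: CLOSE 2-1: Q_total=20.06, C_total=6.00, V=3.34; Q2=3.34, Q1=16.72; dissipated=0.985
Total dissipated: 73.144 μJ

Answer: 73.14 μJ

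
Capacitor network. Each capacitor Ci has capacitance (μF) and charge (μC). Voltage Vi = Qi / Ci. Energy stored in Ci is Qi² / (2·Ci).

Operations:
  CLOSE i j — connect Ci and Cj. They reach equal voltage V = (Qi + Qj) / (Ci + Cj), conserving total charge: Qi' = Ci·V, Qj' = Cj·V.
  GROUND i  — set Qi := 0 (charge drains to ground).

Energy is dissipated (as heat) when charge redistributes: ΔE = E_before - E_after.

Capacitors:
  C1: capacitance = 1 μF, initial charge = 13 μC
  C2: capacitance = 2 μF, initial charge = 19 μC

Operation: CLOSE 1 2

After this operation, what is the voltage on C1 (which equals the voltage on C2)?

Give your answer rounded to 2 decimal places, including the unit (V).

Initial: C1(1μF, Q=13μC, V=13.00V), C2(2μF, Q=19μC, V=9.50V)
Op 1: CLOSE 1-2: Q_total=32.00, C_total=3.00, V=10.67; Q1=10.67, Q2=21.33; dissipated=4.083

Answer: 10.67 V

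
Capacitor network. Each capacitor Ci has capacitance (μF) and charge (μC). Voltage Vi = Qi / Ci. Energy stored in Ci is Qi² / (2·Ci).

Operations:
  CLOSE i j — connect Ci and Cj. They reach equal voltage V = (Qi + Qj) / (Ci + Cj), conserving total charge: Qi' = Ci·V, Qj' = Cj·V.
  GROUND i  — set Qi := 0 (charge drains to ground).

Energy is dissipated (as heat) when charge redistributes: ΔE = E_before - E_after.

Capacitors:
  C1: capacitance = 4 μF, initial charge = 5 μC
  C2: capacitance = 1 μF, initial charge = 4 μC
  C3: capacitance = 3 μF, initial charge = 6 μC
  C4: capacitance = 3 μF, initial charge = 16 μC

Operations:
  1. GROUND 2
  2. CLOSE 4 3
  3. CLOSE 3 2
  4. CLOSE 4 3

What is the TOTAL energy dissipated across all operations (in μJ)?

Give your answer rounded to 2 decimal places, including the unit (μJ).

Answer: 22.01 μJ

Derivation:
Initial: C1(4μF, Q=5μC, V=1.25V), C2(1μF, Q=4μC, V=4.00V), C3(3μF, Q=6μC, V=2.00V), C4(3μF, Q=16μC, V=5.33V)
Op 1: GROUND 2: Q2=0; energy lost=8.000
Op 2: CLOSE 4-3: Q_total=22.00, C_total=6.00, V=3.67; Q4=11.00, Q3=11.00; dissipated=8.333
Op 3: CLOSE 3-2: Q_total=11.00, C_total=4.00, V=2.75; Q3=8.25, Q2=2.75; dissipated=5.042
Op 4: CLOSE 4-3: Q_total=19.25, C_total=6.00, V=3.21; Q4=9.62, Q3=9.62; dissipated=0.630
Total dissipated: 22.005 μJ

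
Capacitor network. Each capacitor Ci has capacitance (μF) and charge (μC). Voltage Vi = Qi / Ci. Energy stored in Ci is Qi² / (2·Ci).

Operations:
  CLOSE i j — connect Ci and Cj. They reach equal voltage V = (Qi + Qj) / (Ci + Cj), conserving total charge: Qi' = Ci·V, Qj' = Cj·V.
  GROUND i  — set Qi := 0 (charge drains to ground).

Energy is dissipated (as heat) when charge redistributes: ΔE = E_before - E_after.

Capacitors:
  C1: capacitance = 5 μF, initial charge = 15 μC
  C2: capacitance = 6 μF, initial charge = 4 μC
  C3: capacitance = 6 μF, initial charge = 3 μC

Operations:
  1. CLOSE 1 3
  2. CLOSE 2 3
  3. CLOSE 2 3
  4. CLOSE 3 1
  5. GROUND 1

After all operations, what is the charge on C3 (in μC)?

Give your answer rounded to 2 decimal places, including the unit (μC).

Initial: C1(5μF, Q=15μC, V=3.00V), C2(6μF, Q=4μC, V=0.67V), C3(6μF, Q=3μC, V=0.50V)
Op 1: CLOSE 1-3: Q_total=18.00, C_total=11.00, V=1.64; Q1=8.18, Q3=9.82; dissipated=8.523
Op 2: CLOSE 2-3: Q_total=13.82, C_total=12.00, V=1.15; Q2=6.91, Q3=6.91; dissipated=1.410
Op 3: CLOSE 2-3: Q_total=13.82, C_total=12.00, V=1.15; Q2=6.91, Q3=6.91; dissipated=0.000
Op 4: CLOSE 3-1: Q_total=15.09, C_total=11.00, V=1.37; Q3=8.23, Q1=6.86; dissipated=0.321
Op 5: GROUND 1: Q1=0; energy lost=4.705
Final charges: Q1=0.00, Q2=6.91, Q3=8.23

Answer: 8.23 μC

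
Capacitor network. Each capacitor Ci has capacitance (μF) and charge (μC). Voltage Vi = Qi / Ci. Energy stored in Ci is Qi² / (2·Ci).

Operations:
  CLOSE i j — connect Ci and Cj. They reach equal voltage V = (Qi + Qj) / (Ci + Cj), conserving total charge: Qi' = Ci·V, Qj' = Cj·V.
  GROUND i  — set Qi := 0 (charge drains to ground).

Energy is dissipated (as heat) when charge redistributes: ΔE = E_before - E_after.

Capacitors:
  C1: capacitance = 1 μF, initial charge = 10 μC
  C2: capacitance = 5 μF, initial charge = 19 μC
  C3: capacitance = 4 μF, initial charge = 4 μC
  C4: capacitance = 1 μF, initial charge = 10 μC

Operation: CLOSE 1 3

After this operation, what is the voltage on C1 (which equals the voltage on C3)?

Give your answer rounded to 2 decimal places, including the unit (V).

Answer: 2.80 V

Derivation:
Initial: C1(1μF, Q=10μC, V=10.00V), C2(5μF, Q=19μC, V=3.80V), C3(4μF, Q=4μC, V=1.00V), C4(1μF, Q=10μC, V=10.00V)
Op 1: CLOSE 1-3: Q_total=14.00, C_total=5.00, V=2.80; Q1=2.80, Q3=11.20; dissipated=32.400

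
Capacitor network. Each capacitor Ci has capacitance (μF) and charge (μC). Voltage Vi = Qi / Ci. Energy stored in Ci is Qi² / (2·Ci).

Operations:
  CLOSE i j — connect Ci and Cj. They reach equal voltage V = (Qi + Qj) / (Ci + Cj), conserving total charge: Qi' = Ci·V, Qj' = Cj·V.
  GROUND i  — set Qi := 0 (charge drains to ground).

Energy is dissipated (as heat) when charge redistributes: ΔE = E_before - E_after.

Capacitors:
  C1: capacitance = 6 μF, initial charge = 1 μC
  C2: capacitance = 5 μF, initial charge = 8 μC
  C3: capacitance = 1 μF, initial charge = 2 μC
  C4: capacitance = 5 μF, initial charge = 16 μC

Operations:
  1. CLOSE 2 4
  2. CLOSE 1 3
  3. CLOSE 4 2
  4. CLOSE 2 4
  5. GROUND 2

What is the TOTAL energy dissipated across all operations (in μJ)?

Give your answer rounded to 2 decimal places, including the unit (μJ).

Initial: C1(6μF, Q=1μC, V=0.17V), C2(5μF, Q=8μC, V=1.60V), C3(1μF, Q=2μC, V=2.00V), C4(5μF, Q=16μC, V=3.20V)
Op 1: CLOSE 2-4: Q_total=24.00, C_total=10.00, V=2.40; Q2=12.00, Q4=12.00; dissipated=3.200
Op 2: CLOSE 1-3: Q_total=3.00, C_total=7.00, V=0.43; Q1=2.57, Q3=0.43; dissipated=1.440
Op 3: CLOSE 4-2: Q_total=24.00, C_total=10.00, V=2.40; Q4=12.00, Q2=12.00; dissipated=0.000
Op 4: CLOSE 2-4: Q_total=24.00, C_total=10.00, V=2.40; Q2=12.00, Q4=12.00; dissipated=0.000
Op 5: GROUND 2: Q2=0; energy lost=14.400
Total dissipated: 19.040 μJ

Answer: 19.04 μJ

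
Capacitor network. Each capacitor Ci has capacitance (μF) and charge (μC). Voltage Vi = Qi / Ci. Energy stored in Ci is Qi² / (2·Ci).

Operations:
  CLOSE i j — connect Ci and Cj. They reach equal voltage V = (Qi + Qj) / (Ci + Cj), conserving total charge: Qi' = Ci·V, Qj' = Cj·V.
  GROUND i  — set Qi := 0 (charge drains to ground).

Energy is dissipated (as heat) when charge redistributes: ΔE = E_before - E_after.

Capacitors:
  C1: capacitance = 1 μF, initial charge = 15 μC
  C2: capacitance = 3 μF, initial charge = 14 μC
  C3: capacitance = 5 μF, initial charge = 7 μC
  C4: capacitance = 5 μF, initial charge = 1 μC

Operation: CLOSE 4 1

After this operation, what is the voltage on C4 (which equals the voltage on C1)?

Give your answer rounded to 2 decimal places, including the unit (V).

Initial: C1(1μF, Q=15μC, V=15.00V), C2(3μF, Q=14μC, V=4.67V), C3(5μF, Q=7μC, V=1.40V), C4(5μF, Q=1μC, V=0.20V)
Op 1: CLOSE 4-1: Q_total=16.00, C_total=6.00, V=2.67; Q4=13.33, Q1=2.67; dissipated=91.267

Answer: 2.67 V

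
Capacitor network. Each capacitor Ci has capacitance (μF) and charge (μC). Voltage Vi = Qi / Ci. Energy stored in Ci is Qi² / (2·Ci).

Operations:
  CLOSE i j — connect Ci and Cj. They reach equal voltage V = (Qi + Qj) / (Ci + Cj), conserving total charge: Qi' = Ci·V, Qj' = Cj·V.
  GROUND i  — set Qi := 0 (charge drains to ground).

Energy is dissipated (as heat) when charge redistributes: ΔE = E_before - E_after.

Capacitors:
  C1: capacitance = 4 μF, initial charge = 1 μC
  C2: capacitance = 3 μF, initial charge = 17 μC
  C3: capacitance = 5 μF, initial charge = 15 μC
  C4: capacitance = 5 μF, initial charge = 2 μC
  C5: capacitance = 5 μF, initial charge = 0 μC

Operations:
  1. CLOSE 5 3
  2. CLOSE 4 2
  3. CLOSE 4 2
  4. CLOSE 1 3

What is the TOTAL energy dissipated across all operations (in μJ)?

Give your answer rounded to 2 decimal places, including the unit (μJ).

Answer: 38.99 μJ

Derivation:
Initial: C1(4μF, Q=1μC, V=0.25V), C2(3μF, Q=17μC, V=5.67V), C3(5μF, Q=15μC, V=3.00V), C4(5μF, Q=2μC, V=0.40V), C5(5μF, Q=0μC, V=0.00V)
Op 1: CLOSE 5-3: Q_total=15.00, C_total=10.00, V=1.50; Q5=7.50, Q3=7.50; dissipated=11.250
Op 2: CLOSE 4-2: Q_total=19.00, C_total=8.00, V=2.38; Q4=11.88, Q2=7.12; dissipated=26.004
Op 3: CLOSE 4-2: Q_total=19.00, C_total=8.00, V=2.38; Q4=11.88, Q2=7.12; dissipated=0.000
Op 4: CLOSE 1-3: Q_total=8.50, C_total=9.00, V=0.94; Q1=3.78, Q3=4.72; dissipated=1.736
Total dissipated: 38.990 μJ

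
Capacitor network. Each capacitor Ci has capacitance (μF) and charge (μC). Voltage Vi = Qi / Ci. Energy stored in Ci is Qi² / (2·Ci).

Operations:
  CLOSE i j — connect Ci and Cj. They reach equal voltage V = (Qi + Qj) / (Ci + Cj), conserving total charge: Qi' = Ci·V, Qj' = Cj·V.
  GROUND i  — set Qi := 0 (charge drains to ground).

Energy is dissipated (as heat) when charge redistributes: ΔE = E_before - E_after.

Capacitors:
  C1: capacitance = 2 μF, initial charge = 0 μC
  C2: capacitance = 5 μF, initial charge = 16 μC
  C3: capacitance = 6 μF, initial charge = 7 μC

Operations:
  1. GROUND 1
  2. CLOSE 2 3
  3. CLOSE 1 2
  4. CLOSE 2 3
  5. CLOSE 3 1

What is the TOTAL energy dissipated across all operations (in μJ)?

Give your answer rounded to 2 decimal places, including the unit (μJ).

Answer: 9.33 μJ

Derivation:
Initial: C1(2μF, Q=0μC, V=0.00V), C2(5μF, Q=16μC, V=3.20V), C3(6μF, Q=7μC, V=1.17V)
Op 1: GROUND 1: Q1=0; energy lost=0.000
Op 2: CLOSE 2-3: Q_total=23.00, C_total=11.00, V=2.09; Q2=10.45, Q3=12.55; dissipated=5.638
Op 3: CLOSE 1-2: Q_total=10.45, C_total=7.00, V=1.49; Q1=2.99, Q2=7.47; dissipated=3.123
Op 4: CLOSE 2-3: Q_total=20.01, C_total=11.00, V=1.82; Q2=9.10, Q3=10.92; dissipated=0.487
Op 5: CLOSE 3-1: Q_total=13.90, C_total=8.00, V=1.74; Q3=10.43, Q1=3.48; dissipated=0.080
Total dissipated: 9.327 μJ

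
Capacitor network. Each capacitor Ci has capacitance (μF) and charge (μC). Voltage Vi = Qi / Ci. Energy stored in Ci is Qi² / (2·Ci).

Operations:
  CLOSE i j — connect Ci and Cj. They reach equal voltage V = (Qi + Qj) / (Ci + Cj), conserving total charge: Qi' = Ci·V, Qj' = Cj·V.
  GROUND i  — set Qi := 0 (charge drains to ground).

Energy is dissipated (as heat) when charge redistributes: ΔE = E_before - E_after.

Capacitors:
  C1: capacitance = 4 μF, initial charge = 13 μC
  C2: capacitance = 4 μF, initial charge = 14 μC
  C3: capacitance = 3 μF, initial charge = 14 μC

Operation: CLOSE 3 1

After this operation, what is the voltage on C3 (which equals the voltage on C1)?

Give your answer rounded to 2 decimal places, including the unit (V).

Initial: C1(4μF, Q=13μC, V=3.25V), C2(4μF, Q=14μC, V=3.50V), C3(3μF, Q=14μC, V=4.67V)
Op 1: CLOSE 3-1: Q_total=27.00, C_total=7.00, V=3.86; Q3=11.57, Q1=15.43; dissipated=1.720

Answer: 3.86 V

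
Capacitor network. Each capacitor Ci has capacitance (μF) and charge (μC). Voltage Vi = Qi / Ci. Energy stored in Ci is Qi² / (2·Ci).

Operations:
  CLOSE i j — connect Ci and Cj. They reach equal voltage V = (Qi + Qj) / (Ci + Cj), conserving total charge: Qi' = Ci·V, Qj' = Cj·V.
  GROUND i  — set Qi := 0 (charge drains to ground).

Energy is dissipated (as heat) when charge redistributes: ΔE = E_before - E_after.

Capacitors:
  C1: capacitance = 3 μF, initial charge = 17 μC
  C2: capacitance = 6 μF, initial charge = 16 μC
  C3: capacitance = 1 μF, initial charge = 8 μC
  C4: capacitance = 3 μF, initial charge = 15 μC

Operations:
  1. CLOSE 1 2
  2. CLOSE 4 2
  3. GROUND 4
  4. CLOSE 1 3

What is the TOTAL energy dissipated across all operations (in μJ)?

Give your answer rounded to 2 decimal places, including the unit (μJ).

Answer: 43.17 μJ

Derivation:
Initial: C1(3μF, Q=17μC, V=5.67V), C2(6μF, Q=16μC, V=2.67V), C3(1μF, Q=8μC, V=8.00V), C4(3μF, Q=15μC, V=5.00V)
Op 1: CLOSE 1-2: Q_total=33.00, C_total=9.00, V=3.67; Q1=11.00, Q2=22.00; dissipated=9.000
Op 2: CLOSE 4-2: Q_total=37.00, C_total=9.00, V=4.11; Q4=12.33, Q2=24.67; dissipated=1.778
Op 3: GROUND 4: Q4=0; energy lost=25.352
Op 4: CLOSE 1-3: Q_total=19.00, C_total=4.00, V=4.75; Q1=14.25, Q3=4.75; dissipated=7.042
Total dissipated: 43.171 μJ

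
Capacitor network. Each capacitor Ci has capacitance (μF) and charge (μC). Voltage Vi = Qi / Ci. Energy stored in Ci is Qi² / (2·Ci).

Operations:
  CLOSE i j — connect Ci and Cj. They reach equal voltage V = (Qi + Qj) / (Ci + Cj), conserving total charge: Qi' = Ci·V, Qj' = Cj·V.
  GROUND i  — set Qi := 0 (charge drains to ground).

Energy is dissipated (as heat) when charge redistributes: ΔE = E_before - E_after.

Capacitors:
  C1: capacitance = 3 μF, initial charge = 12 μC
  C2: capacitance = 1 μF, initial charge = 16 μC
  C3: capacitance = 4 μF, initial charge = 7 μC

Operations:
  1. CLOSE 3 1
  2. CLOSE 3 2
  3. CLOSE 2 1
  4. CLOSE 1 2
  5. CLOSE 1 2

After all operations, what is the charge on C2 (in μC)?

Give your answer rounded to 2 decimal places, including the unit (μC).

Initial: C1(3μF, Q=12μC, V=4.00V), C2(1μF, Q=16μC, V=16.00V), C3(4μF, Q=7μC, V=1.75V)
Op 1: CLOSE 3-1: Q_total=19.00, C_total=7.00, V=2.71; Q3=10.86, Q1=8.14; dissipated=4.339
Op 2: CLOSE 3-2: Q_total=26.86, C_total=5.00, V=5.37; Q3=21.49, Q2=5.37; dissipated=70.604
Op 3: CLOSE 2-1: Q_total=13.51, C_total=4.00, V=3.38; Q2=3.38, Q1=10.14; dissipated=2.648
Op 4: CLOSE 1-2: Q_total=13.51, C_total=4.00, V=3.38; Q1=10.14, Q2=3.38; dissipated=0.000
Op 5: CLOSE 1-2: Q_total=13.51, C_total=4.00, V=3.38; Q1=10.14, Q2=3.38; dissipated=0.000
Final charges: Q1=10.14, Q2=3.38, Q3=21.49

Answer: 3.38 μC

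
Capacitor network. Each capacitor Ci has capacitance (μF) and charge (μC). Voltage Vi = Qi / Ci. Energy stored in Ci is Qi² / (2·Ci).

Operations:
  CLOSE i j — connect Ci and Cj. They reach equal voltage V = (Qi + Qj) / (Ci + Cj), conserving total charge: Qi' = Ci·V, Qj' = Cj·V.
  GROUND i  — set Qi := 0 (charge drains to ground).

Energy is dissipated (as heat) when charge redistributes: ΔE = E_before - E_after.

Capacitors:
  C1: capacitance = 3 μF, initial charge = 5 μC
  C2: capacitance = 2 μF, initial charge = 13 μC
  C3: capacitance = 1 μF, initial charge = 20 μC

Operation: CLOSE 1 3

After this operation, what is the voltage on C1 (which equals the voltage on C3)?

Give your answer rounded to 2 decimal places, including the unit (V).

Initial: C1(3μF, Q=5μC, V=1.67V), C2(2μF, Q=13μC, V=6.50V), C3(1μF, Q=20μC, V=20.00V)
Op 1: CLOSE 1-3: Q_total=25.00, C_total=4.00, V=6.25; Q1=18.75, Q3=6.25; dissipated=126.042

Answer: 6.25 V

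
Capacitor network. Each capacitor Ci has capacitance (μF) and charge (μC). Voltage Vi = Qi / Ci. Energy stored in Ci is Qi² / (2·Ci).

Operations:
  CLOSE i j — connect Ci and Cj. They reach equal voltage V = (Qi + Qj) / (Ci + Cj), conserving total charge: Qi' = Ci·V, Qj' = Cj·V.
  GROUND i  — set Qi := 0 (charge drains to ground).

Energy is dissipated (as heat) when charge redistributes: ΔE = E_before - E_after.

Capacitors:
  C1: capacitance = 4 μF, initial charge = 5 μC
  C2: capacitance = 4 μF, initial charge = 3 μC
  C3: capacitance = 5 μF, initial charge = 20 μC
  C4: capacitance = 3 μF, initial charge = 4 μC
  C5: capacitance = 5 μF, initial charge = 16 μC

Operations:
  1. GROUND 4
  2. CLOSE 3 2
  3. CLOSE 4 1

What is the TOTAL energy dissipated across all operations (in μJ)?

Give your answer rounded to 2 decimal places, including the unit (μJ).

Initial: C1(4μF, Q=5μC, V=1.25V), C2(4μF, Q=3μC, V=0.75V), C3(5μF, Q=20μC, V=4.00V), C4(3μF, Q=4μC, V=1.33V), C5(5μF, Q=16μC, V=3.20V)
Op 1: GROUND 4: Q4=0; energy lost=2.667
Op 2: CLOSE 3-2: Q_total=23.00, C_total=9.00, V=2.56; Q3=12.78, Q2=10.22; dissipated=11.736
Op 3: CLOSE 4-1: Q_total=5.00, C_total=7.00, V=0.71; Q4=2.14, Q1=2.86; dissipated=1.339
Total dissipated: 15.742 μJ

Answer: 15.74 μJ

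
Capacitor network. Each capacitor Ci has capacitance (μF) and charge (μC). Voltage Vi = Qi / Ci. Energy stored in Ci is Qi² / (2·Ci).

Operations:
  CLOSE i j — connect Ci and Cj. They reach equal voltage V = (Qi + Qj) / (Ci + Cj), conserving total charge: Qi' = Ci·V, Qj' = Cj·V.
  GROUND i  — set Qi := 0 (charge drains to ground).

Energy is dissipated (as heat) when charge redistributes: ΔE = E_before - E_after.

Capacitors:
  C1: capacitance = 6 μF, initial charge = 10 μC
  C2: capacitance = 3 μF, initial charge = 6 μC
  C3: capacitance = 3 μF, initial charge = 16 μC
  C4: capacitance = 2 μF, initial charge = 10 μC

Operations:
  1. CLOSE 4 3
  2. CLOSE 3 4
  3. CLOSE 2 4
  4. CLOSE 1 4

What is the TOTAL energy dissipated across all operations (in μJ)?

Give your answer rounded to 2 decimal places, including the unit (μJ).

Initial: C1(6μF, Q=10μC, V=1.67V), C2(3μF, Q=6μC, V=2.00V), C3(3μF, Q=16μC, V=5.33V), C4(2μF, Q=10μC, V=5.00V)
Op 1: CLOSE 4-3: Q_total=26.00, C_total=5.00, V=5.20; Q4=10.40, Q3=15.60; dissipated=0.067
Op 2: CLOSE 3-4: Q_total=26.00, C_total=5.00, V=5.20; Q3=15.60, Q4=10.40; dissipated=0.000
Op 3: CLOSE 2-4: Q_total=16.40, C_total=5.00, V=3.28; Q2=9.84, Q4=6.56; dissipated=6.144
Op 4: CLOSE 1-4: Q_total=16.56, C_total=8.00, V=2.07; Q1=12.42, Q4=4.14; dissipated=1.952
Total dissipated: 8.163 μJ

Answer: 8.16 μJ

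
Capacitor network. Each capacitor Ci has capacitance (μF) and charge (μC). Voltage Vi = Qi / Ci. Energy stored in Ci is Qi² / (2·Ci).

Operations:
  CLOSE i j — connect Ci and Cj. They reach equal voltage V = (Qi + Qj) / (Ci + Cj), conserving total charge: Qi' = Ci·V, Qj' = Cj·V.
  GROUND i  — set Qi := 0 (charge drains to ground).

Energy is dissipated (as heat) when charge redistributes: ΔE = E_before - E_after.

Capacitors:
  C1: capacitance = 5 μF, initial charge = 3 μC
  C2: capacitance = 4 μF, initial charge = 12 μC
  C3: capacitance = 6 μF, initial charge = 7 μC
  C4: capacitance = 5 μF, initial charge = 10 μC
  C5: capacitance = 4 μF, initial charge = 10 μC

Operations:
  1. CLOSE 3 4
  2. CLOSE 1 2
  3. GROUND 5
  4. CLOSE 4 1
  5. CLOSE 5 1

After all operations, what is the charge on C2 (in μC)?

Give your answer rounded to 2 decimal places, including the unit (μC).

Initial: C1(5μF, Q=3μC, V=0.60V), C2(4μF, Q=12μC, V=3.00V), C3(6μF, Q=7μC, V=1.17V), C4(5μF, Q=10μC, V=2.00V), C5(4μF, Q=10μC, V=2.50V)
Op 1: CLOSE 3-4: Q_total=17.00, C_total=11.00, V=1.55; Q3=9.27, Q4=7.73; dissipated=0.947
Op 2: CLOSE 1-2: Q_total=15.00, C_total=9.00, V=1.67; Q1=8.33, Q2=6.67; dissipated=6.400
Op 3: GROUND 5: Q5=0; energy lost=12.500
Op 4: CLOSE 4-1: Q_total=16.06, C_total=10.00, V=1.61; Q4=8.03, Q1=8.03; dissipated=0.018
Op 5: CLOSE 5-1: Q_total=8.03, C_total=9.00, V=0.89; Q5=3.57, Q1=4.46; dissipated=2.866
Final charges: Q1=4.46, Q2=6.67, Q3=9.27, Q4=8.03, Q5=3.57

Answer: 6.67 μC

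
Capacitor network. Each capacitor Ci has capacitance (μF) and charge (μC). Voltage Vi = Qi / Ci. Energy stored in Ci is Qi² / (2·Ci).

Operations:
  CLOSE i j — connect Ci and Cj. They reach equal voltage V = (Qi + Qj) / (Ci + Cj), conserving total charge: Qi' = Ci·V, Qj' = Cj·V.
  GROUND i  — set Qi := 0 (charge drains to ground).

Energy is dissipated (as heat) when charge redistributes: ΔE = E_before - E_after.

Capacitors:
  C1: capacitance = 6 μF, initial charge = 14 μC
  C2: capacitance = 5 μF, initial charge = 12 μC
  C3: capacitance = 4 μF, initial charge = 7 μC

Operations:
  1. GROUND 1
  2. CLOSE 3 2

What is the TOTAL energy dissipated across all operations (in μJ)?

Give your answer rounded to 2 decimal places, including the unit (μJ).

Initial: C1(6μF, Q=14μC, V=2.33V), C2(5μF, Q=12μC, V=2.40V), C3(4μF, Q=7μC, V=1.75V)
Op 1: GROUND 1: Q1=0; energy lost=16.333
Op 2: CLOSE 3-2: Q_total=19.00, C_total=9.00, V=2.11; Q3=8.44, Q2=10.56; dissipated=0.469
Total dissipated: 16.803 μJ

Answer: 16.80 μJ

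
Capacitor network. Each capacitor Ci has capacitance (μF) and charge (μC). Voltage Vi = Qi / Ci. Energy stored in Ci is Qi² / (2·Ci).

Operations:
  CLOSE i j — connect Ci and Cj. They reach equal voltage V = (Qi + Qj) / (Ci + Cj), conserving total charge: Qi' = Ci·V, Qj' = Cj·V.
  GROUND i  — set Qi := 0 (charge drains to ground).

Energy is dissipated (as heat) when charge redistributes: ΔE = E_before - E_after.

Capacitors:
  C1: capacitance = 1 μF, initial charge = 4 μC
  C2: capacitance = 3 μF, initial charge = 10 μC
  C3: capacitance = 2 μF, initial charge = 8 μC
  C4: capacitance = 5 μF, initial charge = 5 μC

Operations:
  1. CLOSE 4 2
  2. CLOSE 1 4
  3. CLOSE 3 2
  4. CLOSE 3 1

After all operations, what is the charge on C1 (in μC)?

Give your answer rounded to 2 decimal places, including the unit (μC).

Initial: C1(1μF, Q=4μC, V=4.00V), C2(3μF, Q=10μC, V=3.33V), C3(2μF, Q=8μC, V=4.00V), C4(5μF, Q=5μC, V=1.00V)
Op 1: CLOSE 4-2: Q_total=15.00, C_total=8.00, V=1.88; Q4=9.38, Q2=5.62; dissipated=5.104
Op 2: CLOSE 1-4: Q_total=13.38, C_total=6.00, V=2.23; Q1=2.23, Q4=11.15; dissipated=1.882
Op 3: CLOSE 3-2: Q_total=13.62, C_total=5.00, V=2.73; Q3=5.45, Q2=8.18; dissipated=2.709
Op 4: CLOSE 3-1: Q_total=7.68, C_total=3.00, V=2.56; Q3=5.12, Q1=2.56; dissipated=0.082
Final charges: Q1=2.56, Q2=8.18, Q3=5.12, Q4=11.15

Answer: 2.56 μC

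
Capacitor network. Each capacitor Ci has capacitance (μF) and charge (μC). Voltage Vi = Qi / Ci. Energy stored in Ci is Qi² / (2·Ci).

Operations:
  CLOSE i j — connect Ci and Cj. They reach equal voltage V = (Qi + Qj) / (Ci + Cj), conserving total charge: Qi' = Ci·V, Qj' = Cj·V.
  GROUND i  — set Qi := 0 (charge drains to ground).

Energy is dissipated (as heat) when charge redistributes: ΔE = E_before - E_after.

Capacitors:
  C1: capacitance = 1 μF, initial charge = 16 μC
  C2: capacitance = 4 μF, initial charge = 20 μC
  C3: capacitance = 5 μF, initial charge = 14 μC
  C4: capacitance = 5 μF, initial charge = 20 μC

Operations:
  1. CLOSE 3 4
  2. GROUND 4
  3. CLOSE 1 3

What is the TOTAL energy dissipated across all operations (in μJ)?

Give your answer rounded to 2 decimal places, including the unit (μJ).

Initial: C1(1μF, Q=16μC, V=16.00V), C2(4μF, Q=20μC, V=5.00V), C3(5μF, Q=14μC, V=2.80V), C4(5μF, Q=20μC, V=4.00V)
Op 1: CLOSE 3-4: Q_total=34.00, C_total=10.00, V=3.40; Q3=17.00, Q4=17.00; dissipated=1.800
Op 2: GROUND 4: Q4=0; energy lost=28.900
Op 3: CLOSE 1-3: Q_total=33.00, C_total=6.00, V=5.50; Q1=5.50, Q3=27.50; dissipated=66.150
Total dissipated: 96.850 μJ

Answer: 96.85 μJ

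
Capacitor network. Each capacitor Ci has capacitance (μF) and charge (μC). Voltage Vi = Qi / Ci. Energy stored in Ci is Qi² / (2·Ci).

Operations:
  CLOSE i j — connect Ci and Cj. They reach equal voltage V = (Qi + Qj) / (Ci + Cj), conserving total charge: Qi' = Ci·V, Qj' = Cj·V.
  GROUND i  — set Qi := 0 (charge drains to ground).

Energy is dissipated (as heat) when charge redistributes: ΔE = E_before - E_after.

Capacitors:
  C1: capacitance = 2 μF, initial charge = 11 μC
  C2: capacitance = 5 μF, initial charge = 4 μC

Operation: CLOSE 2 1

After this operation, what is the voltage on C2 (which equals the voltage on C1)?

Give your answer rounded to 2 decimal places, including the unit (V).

Answer: 2.14 V

Derivation:
Initial: C1(2μF, Q=11μC, V=5.50V), C2(5μF, Q=4μC, V=0.80V)
Op 1: CLOSE 2-1: Q_total=15.00, C_total=7.00, V=2.14; Q2=10.71, Q1=4.29; dissipated=15.779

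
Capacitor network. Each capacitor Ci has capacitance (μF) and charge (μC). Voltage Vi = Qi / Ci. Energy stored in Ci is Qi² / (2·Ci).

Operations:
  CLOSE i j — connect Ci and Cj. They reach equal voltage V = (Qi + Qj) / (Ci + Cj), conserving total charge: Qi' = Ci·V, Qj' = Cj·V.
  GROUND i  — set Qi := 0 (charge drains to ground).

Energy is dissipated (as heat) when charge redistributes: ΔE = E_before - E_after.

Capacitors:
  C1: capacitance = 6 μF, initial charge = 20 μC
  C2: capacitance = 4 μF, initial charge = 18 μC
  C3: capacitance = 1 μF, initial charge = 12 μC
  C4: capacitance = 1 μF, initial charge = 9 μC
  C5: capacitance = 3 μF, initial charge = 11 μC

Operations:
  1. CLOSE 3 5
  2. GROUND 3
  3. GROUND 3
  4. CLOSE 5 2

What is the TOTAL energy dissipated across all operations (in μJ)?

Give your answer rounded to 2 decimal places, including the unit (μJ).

Answer: 43.91 μJ

Derivation:
Initial: C1(6μF, Q=20μC, V=3.33V), C2(4μF, Q=18μC, V=4.50V), C3(1μF, Q=12μC, V=12.00V), C4(1μF, Q=9μC, V=9.00V), C5(3μF, Q=11μC, V=3.67V)
Op 1: CLOSE 3-5: Q_total=23.00, C_total=4.00, V=5.75; Q3=5.75, Q5=17.25; dissipated=26.042
Op 2: GROUND 3: Q3=0; energy lost=16.531
Op 3: GROUND 3: Q3=0; energy lost=0.000
Op 4: CLOSE 5-2: Q_total=35.25, C_total=7.00, V=5.04; Q5=15.11, Q2=20.14; dissipated=1.339
Total dissipated: 43.912 μJ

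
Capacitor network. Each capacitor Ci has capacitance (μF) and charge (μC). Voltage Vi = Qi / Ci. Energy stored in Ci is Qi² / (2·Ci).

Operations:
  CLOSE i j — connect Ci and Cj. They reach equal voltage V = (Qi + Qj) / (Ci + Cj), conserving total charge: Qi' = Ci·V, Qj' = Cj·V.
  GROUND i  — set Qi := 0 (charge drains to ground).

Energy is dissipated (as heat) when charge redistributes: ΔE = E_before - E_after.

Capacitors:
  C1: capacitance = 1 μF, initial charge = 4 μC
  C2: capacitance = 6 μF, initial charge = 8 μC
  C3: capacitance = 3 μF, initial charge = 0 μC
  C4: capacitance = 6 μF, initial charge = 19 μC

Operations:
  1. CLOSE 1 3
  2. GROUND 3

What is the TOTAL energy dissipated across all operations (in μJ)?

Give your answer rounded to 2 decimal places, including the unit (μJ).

Initial: C1(1μF, Q=4μC, V=4.00V), C2(6μF, Q=8μC, V=1.33V), C3(3μF, Q=0μC, V=0.00V), C4(6μF, Q=19μC, V=3.17V)
Op 1: CLOSE 1-3: Q_total=4.00, C_total=4.00, V=1.00; Q1=1.00, Q3=3.00; dissipated=6.000
Op 2: GROUND 3: Q3=0; energy lost=1.500
Total dissipated: 7.500 μJ

Answer: 7.50 μJ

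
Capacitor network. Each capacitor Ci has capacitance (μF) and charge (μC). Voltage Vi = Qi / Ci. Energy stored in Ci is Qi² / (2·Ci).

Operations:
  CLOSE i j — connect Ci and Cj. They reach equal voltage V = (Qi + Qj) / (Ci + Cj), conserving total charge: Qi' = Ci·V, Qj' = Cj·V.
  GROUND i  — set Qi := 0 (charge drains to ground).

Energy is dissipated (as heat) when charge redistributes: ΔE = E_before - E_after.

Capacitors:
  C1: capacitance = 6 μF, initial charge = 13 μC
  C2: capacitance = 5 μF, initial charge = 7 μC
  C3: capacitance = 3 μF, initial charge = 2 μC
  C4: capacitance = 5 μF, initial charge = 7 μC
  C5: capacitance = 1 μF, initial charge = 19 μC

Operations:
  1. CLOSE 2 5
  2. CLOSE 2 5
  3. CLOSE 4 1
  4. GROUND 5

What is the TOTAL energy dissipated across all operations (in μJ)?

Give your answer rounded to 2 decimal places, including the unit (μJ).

Answer: 139.26 μJ

Derivation:
Initial: C1(6μF, Q=13μC, V=2.17V), C2(5μF, Q=7μC, V=1.40V), C3(3μF, Q=2μC, V=0.67V), C4(5μF, Q=7μC, V=1.40V), C5(1μF, Q=19μC, V=19.00V)
Op 1: CLOSE 2-5: Q_total=26.00, C_total=6.00, V=4.33; Q2=21.67, Q5=4.33; dissipated=129.067
Op 2: CLOSE 2-5: Q_total=26.00, C_total=6.00, V=4.33; Q2=21.67, Q5=4.33; dissipated=0.000
Op 3: CLOSE 4-1: Q_total=20.00, C_total=11.00, V=1.82; Q4=9.09, Q1=10.91; dissipated=0.802
Op 4: GROUND 5: Q5=0; energy lost=9.389
Total dissipated: 139.257 μJ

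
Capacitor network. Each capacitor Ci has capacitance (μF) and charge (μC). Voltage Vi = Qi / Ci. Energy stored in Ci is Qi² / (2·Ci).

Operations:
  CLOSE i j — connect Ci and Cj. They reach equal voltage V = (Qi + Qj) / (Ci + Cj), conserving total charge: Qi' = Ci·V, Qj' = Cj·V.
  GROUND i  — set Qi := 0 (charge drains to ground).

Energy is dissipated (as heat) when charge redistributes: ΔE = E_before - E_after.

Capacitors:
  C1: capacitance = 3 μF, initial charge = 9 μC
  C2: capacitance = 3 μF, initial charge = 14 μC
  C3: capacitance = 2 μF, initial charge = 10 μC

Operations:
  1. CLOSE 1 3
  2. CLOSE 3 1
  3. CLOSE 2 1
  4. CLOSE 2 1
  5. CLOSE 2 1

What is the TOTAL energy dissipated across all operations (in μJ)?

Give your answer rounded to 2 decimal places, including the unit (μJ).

Initial: C1(3μF, Q=9μC, V=3.00V), C2(3μF, Q=14μC, V=4.67V), C3(2μF, Q=10μC, V=5.00V)
Op 1: CLOSE 1-3: Q_total=19.00, C_total=5.00, V=3.80; Q1=11.40, Q3=7.60; dissipated=2.400
Op 2: CLOSE 3-1: Q_total=19.00, C_total=5.00, V=3.80; Q3=7.60, Q1=11.40; dissipated=0.000
Op 3: CLOSE 2-1: Q_total=25.40, C_total=6.00, V=4.23; Q2=12.70, Q1=12.70; dissipated=0.563
Op 4: CLOSE 2-1: Q_total=25.40, C_total=6.00, V=4.23; Q2=12.70, Q1=12.70; dissipated=0.000
Op 5: CLOSE 2-1: Q_total=25.40, C_total=6.00, V=4.23; Q2=12.70, Q1=12.70; dissipated=0.000
Total dissipated: 2.963 μJ

Answer: 2.96 μJ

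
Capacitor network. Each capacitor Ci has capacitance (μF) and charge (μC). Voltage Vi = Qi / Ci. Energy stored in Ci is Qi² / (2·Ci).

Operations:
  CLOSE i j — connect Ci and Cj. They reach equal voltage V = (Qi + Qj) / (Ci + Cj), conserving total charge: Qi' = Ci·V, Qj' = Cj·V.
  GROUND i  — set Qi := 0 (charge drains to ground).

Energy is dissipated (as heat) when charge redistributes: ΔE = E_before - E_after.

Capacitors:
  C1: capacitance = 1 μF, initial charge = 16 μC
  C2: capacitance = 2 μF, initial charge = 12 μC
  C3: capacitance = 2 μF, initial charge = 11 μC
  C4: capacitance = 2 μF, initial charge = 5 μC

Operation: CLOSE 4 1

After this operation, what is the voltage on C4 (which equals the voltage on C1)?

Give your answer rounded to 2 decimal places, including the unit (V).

Answer: 7.00 V

Derivation:
Initial: C1(1μF, Q=16μC, V=16.00V), C2(2μF, Q=12μC, V=6.00V), C3(2μF, Q=11μC, V=5.50V), C4(2μF, Q=5μC, V=2.50V)
Op 1: CLOSE 4-1: Q_total=21.00, C_total=3.00, V=7.00; Q4=14.00, Q1=7.00; dissipated=60.750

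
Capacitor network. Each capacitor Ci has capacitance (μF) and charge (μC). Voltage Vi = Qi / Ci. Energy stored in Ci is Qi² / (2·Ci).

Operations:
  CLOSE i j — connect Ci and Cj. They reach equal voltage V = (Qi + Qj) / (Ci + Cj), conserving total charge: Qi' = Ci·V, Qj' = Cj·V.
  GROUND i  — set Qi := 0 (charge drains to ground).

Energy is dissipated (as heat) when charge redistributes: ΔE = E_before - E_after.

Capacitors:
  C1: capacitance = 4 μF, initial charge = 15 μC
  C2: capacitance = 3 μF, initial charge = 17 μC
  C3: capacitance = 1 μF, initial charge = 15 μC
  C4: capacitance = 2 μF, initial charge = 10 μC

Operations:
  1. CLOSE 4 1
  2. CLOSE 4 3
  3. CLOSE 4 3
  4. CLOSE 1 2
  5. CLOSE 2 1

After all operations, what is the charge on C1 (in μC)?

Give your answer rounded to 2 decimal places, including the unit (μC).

Answer: 19.24 μC

Derivation:
Initial: C1(4μF, Q=15μC, V=3.75V), C2(3μF, Q=17μC, V=5.67V), C3(1μF, Q=15μC, V=15.00V), C4(2μF, Q=10μC, V=5.00V)
Op 1: CLOSE 4-1: Q_total=25.00, C_total=6.00, V=4.17; Q4=8.33, Q1=16.67; dissipated=1.042
Op 2: CLOSE 4-3: Q_total=23.33, C_total=3.00, V=7.78; Q4=15.56, Q3=7.78; dissipated=39.120
Op 3: CLOSE 4-3: Q_total=23.33, C_total=3.00, V=7.78; Q4=15.56, Q3=7.78; dissipated=0.000
Op 4: CLOSE 1-2: Q_total=33.67, C_total=7.00, V=4.81; Q1=19.24, Q2=14.43; dissipated=1.929
Op 5: CLOSE 2-1: Q_total=33.67, C_total=7.00, V=4.81; Q2=14.43, Q1=19.24; dissipated=0.000
Final charges: Q1=19.24, Q2=14.43, Q3=7.78, Q4=15.56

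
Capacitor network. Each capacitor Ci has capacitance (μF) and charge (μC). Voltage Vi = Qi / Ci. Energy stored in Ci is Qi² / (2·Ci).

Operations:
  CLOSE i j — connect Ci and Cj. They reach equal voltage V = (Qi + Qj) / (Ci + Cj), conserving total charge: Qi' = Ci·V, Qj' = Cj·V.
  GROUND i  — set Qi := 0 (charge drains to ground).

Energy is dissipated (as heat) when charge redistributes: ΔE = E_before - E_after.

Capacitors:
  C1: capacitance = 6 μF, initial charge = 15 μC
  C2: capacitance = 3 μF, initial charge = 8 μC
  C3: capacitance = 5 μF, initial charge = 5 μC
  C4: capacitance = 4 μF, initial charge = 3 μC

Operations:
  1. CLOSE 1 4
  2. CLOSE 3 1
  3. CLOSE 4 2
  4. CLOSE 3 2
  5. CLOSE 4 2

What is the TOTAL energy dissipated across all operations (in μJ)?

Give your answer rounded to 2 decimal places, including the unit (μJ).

Answer: 5.88 μJ

Derivation:
Initial: C1(6μF, Q=15μC, V=2.50V), C2(3μF, Q=8μC, V=2.67V), C3(5μF, Q=5μC, V=1.00V), C4(4μF, Q=3μC, V=0.75V)
Op 1: CLOSE 1-4: Q_total=18.00, C_total=10.00, V=1.80; Q1=10.80, Q4=7.20; dissipated=3.675
Op 2: CLOSE 3-1: Q_total=15.80, C_total=11.00, V=1.44; Q3=7.18, Q1=8.62; dissipated=0.873
Op 3: CLOSE 4-2: Q_total=15.20, C_total=7.00, V=2.17; Q4=8.69, Q2=6.51; dissipated=0.644
Op 4: CLOSE 3-2: Q_total=13.70, C_total=8.00, V=1.71; Q3=8.56, Q2=5.14; dissipated=0.507
Op 5: CLOSE 4-2: Q_total=13.82, C_total=7.00, V=1.97; Q4=7.90, Q2=5.92; dissipated=0.181
Total dissipated: 5.879 μJ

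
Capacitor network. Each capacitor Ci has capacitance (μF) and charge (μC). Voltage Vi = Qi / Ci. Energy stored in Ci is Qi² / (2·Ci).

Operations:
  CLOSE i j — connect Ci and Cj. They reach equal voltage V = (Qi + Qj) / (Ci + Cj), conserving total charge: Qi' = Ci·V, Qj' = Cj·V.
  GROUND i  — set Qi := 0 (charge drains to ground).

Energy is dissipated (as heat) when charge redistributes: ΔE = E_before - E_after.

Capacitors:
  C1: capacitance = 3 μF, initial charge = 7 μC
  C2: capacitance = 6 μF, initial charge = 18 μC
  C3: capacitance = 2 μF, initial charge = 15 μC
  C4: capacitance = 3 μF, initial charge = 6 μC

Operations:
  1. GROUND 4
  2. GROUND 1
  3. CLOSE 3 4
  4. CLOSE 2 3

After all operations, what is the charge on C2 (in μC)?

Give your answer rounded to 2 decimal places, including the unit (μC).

Initial: C1(3μF, Q=7μC, V=2.33V), C2(6μF, Q=18μC, V=3.00V), C3(2μF, Q=15μC, V=7.50V), C4(3μF, Q=6μC, V=2.00V)
Op 1: GROUND 4: Q4=0; energy lost=6.000
Op 2: GROUND 1: Q1=0; energy lost=8.167
Op 3: CLOSE 3-4: Q_total=15.00, C_total=5.00, V=3.00; Q3=6.00, Q4=9.00; dissipated=33.750
Op 4: CLOSE 2-3: Q_total=24.00, C_total=8.00, V=3.00; Q2=18.00, Q3=6.00; dissipated=0.000
Final charges: Q1=0.00, Q2=18.00, Q3=6.00, Q4=9.00

Answer: 18.00 μC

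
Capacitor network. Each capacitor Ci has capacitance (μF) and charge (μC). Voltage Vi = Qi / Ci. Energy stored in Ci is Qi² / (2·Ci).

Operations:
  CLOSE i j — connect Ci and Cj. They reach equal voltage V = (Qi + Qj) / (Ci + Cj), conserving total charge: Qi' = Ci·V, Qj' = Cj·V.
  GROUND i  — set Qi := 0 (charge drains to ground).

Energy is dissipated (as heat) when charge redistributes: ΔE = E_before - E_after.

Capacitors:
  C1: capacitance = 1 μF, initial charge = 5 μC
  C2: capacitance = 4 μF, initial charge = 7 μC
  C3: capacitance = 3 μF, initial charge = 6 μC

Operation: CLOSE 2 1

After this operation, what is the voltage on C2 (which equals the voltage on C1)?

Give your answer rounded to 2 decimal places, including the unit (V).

Answer: 2.40 V

Derivation:
Initial: C1(1μF, Q=5μC, V=5.00V), C2(4μF, Q=7μC, V=1.75V), C3(3μF, Q=6μC, V=2.00V)
Op 1: CLOSE 2-1: Q_total=12.00, C_total=5.00, V=2.40; Q2=9.60, Q1=2.40; dissipated=4.225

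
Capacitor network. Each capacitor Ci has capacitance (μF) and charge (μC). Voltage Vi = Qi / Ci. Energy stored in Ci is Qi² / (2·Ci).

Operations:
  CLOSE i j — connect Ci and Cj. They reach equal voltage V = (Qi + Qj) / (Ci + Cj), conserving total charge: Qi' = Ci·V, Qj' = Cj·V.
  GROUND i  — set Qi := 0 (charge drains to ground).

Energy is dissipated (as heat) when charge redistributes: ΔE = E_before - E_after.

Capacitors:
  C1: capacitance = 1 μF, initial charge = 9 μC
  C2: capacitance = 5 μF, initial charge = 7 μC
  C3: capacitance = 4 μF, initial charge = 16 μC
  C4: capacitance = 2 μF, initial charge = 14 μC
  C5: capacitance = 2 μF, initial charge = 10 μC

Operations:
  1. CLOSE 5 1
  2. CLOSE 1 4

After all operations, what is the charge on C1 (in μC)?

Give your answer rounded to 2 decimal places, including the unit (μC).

Answer: 6.78 μC

Derivation:
Initial: C1(1μF, Q=9μC, V=9.00V), C2(5μF, Q=7μC, V=1.40V), C3(4μF, Q=16μC, V=4.00V), C4(2μF, Q=14μC, V=7.00V), C5(2μF, Q=10μC, V=5.00V)
Op 1: CLOSE 5-1: Q_total=19.00, C_total=3.00, V=6.33; Q5=12.67, Q1=6.33; dissipated=5.333
Op 2: CLOSE 1-4: Q_total=20.33, C_total=3.00, V=6.78; Q1=6.78, Q4=13.56; dissipated=0.148
Final charges: Q1=6.78, Q2=7.00, Q3=16.00, Q4=13.56, Q5=12.67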